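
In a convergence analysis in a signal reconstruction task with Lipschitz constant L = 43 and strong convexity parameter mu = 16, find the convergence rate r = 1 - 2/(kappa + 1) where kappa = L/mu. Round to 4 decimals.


Step 1: Compute the condition number.
kappa = L/mu = 43/16 = 2.6875
Step 2: Compute the convergence rate.
r = 1 - 2/(kappa + 1) = 1 - 2*mu/(L + mu) = (L - mu)/(L + mu) = 27/59 = 0.4576


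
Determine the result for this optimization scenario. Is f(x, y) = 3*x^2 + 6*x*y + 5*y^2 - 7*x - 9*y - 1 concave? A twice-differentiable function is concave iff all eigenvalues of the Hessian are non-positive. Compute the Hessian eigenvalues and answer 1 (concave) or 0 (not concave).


The Hessian of f(x,y) = 3*x^2 + 6*x*y + 5*y^2 - 7*x - 9*y - 1 is:
H = [[6, 6], [6, 10]]
Trace = 6 + 10 = 16
Determinant = 6*10 - (6)^2 = 24
Discriminant = (16)^2 - 4*24 = 160.0
Eigenvalues: lambda_1 = 1.6754, lambda_2 = 14.3246
The function is not concave.

0


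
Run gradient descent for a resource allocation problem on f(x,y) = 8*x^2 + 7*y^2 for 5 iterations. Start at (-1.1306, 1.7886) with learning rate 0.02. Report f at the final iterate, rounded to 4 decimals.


Gradient descent on f(x,y) = 8*x^2 + 7*y^2.
Starting point: (-1.1306, 1.7886), alpha = 0.02
Step 1: grad_x = 2*8*-1.1306 = -18.0896, grad_y = 2*7*1.7886 = 25.0404
  x_1 = -1.1306 - 0.02*-18.0896 = -0.7688
  y_1 = 1.7886 - 0.02*25.0404 = 1.2878
Step 2: grad_x = 2*8*-0.7688 = -12.3009, grad_y = 2*7*1.2878 = 18.0291
  x_2 = -0.7688 - 0.02*-12.3009 = -0.5228
  y_2 = 1.2878 - 0.02*18.0291 = 0.9272
Step 3: grad_x = 2*8*-0.5228 = -8.3646, grad_y = 2*7*0.9272 = 12.9809
  x_3 = -0.5228 - 0.02*-8.3646 = -0.3555
  y_3 = 0.9272 - 0.02*12.9809 = 0.6676
Step 4: grad_x = 2*8*-0.3555 = -5.6879, grad_y = 2*7*0.6676 = 9.3463
  x_4 = -0.3555 - 0.02*-5.6879 = -0.2417
  y_4 = 0.6676 - 0.02*9.3463 = 0.4807
Step 5: grad_x = 2*8*-0.2417 = -3.8678, grad_y = 2*7*0.4807 = 6.7293
  x_5 = -0.2417 - 0.02*-3.8678 = -0.1644
  y_5 = 0.4807 - 0.02*6.7293 = 0.3461
f(-0.1644, 0.3461) = 8*(-0.1644)^2 + 7*0.3461^2 = 1.0546


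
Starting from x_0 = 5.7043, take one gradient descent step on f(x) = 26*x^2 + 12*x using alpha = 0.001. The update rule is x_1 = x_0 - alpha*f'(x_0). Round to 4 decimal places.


We compute the gradient at x_0 and apply the update.
f'(x) = 52*x + 12
f'(5.7043) = 52*5.7043 + 12 = 308.6236
x_1 = 5.7043 - 0.001*308.6236 = 5.3957


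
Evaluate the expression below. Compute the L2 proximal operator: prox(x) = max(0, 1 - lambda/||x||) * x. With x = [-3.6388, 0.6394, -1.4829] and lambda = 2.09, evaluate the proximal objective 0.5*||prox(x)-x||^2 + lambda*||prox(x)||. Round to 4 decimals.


Step 1: Compute ||x||.
||x|| = 3.981
Step 2: Compute scaling factor.
scale = max(0, 1 - 2.09/3.981) = 0.475
Step 3: prox(x) = [-1.7285, 0.3037, -0.7044]
||prox(x)|| = 1.891
Step 4: Proximal objective.
0.5*||prox-x||^2 = 2.1841
lambda*||prox|| = 3.9522
Total = 6.1363


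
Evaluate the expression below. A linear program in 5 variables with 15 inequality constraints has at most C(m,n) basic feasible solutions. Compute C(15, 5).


Each vertex corresponds to some choice of n active constraints out of m, so the number of vertices is at most C(m, n) = m! / (n!(m-n)!).
m = 15, n = 5
Numerator: 15 * 14 * 13 * 12 * 11
Denominator: 5! = 120
C(15, 5) = 3003


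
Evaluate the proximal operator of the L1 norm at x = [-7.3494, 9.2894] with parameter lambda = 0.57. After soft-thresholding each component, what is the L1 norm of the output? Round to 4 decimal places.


Soft-thresholding with lambda = 0.57:
prox(-7.3494) = sign(-7.3494)*max(|-7.3494| - 0.57, 0) = -6.7794
prox(9.2894) = sign(9.2894)*max(|9.2894| - 0.57, 0) = 8.7194
prox(x) = [-6.7794, 8.7194]
||prox(x)||_1 = 6.7794 + 8.7194 = 15.4988


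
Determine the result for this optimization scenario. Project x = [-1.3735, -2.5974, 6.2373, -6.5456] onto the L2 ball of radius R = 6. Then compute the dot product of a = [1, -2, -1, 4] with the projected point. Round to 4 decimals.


Step 1: Compute ||x|| (intermediates to 6 decimals).
||x|| = sqrt((-1.3735)^2 + (-2.5974)^2 + 6.2373^2 + (-6.5456)^2) = 9.506933
Step 2: Project.
Since ||x|| > R, scale = R/||x|| = 6/9.506933 = 0.631118, proj(x) = scale * x
proj(x) = [-0.866841, -1.639266, 3.936472, -4.131046]
Step 3: Dot product.
a^T * proj(x) = 1*(-0.866841) - 2*(-1.639266) - 1*3.936472 + 4*(-4.131046) = -18.049


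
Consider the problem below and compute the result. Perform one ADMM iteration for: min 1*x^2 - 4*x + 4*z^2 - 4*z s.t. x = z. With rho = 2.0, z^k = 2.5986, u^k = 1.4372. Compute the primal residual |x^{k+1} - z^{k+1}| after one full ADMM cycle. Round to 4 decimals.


ADMM iteration with rho = 2.0, z^k = 2.5986, u^k = 1.4372
Step 1: x-update.
Minimize 1*x^2 - 4*x + (2.0/2)*(x - 2.5986 + 1.4372)^2
FOC: (2*1 + 2.0)*x = 4 + 2.0*(2.5986 - 1.4372)
x^{k+1} = 1.5807
Step 2: z-update.
Minimize 4*z^2 - 4*z + (2.0/2)*(1.5807 - z + 1.4372)^2
FOC: (2*4 + 2.0)*z = 4 + 2.0*(1.5807 + 1.4372)
z^{k+1} = 1.0036
Step 3: u-update.
u^{k+1} = 1.4372 + 1.5807 - 1.0036 = 2.0143
Step 4: Primal residual = |1.5807 - 1.0036| = 0.5771


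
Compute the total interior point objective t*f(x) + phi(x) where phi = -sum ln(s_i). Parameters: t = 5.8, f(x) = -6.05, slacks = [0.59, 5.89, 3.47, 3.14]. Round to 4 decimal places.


Step 1: Compute log-barrier.
ln values: [-0.5276, 1.7733, 1.2442, 1.1442]
phi = -(-0.5276 + 1.7733 + 1.2442 + 1.1442) = -3.634
Step 2: Compute augmented objective.
t*f(x) = 5.8*-6.05 = -35.09
Total = -35.09 - 3.634 = -38.724


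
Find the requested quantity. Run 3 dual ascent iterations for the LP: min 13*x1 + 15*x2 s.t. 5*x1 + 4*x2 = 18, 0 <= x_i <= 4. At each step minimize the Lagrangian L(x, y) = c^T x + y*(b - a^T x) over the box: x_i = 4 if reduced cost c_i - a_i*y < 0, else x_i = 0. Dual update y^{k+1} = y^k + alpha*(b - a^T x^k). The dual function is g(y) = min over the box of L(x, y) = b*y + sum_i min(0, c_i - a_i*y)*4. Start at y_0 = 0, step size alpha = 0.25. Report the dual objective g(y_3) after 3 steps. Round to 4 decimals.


Dual ascent for LP: min 13*x1 + 15*x2, 5*x1 + 4*x2 = 18, 0 <= x_i <= 4
Step 1: y^k = 0.0, reduced costs: (13.0, 15.0)
  x^k = (0.0, 0.0), subgradient = b - a^T x = 18.0
  y^{k+1} = 0.0 + 0.25*18.0 = 4.5
Step 2: y^k = 4.5, reduced costs: (-9.5, -3.0)
  x^k = (4.0, 4.0), subgradient = b - a^T x = -18.0
  y^{k+1} = 4.5 + 0.25*-18.0 = 0.0
Step 3: y^k = 0.0, reduced costs: (13.0, 15.0)
  x^k = (0.0, 0.0), subgradient = b - a^T x = 18.0
  y^{k+1} = 0.0 + 0.25*18.0 = 4.5
Dual objective at y_3 = 4.5: reduced costs (-9.5, -3.0), box minimizer x = (4.0, 4.0)
g(y_3) = b*y + (c1 - a1*y)*x1 + (c2 - a2*y)*x2 = 18*4.5 + (-9.5)*4.0 + (-3.0)*4.0 = 81.0 - 38.0 - 12.0 = 31.0


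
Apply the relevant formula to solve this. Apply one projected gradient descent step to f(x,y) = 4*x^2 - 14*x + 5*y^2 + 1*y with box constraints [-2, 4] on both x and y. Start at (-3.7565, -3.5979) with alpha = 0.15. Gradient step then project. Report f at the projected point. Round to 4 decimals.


Step 1: Compute gradient at (-3.7565, -3.5979).
grad_x = 2*4*-3.7565 - 14 = -44.052
grad_y = 2*5*-3.5979 + 1 = -34.979
Step 2: Gradient step.
x_raw = -3.7565 - 0.15*-44.052 = 2.8513
y_raw = -3.5979 - 0.15*-34.979 = 1.649
Step 3: Project onto [-2, 4].
x_proj = clip(2.8513) = 2.8513
y_proj = clip(1.649) = 1.649
Step 4: Evaluate f.
f(2.8513, 1.649) = 7.8456


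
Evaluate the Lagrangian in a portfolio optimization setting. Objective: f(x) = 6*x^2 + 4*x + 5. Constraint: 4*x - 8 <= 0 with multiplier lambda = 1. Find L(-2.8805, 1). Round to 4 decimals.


Step 1: Evaluate f(x).
f(-2.8805) = 6*(-2.8805)^2 + 4*(-2.8805) + 5 = 43.2617
Step 2: Evaluate g(x).
g(-2.8805) = 4*-2.8805 - 8 = -19.522
Step 3: Compute Lagrangian.
L = 43.2617 + 1*-19.522 = 23.7397


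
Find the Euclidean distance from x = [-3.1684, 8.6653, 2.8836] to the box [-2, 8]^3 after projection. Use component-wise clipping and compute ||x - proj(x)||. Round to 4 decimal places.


Project each component onto [-2, 8].
clip(-3.1684) = -2.0, clip(8.6653) = 8.0, clip(2.8836) = 2.8836
Projection = [-2.0, 8.0, 2.8836]
Squared diffs: [1.3652, 0.4426, 0.0]
Distance = sqrt(1.8078) = 1.3445


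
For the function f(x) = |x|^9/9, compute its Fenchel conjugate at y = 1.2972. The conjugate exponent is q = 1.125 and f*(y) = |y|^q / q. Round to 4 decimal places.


The conjugate exponent q satisfies 1/p + 1/q = 1.
p = 9, so q = 9/(9 - 1) = 1.125
|y|^q = 1.2972^1.125 = 1.3401
f*(1.2972) = 1.3401 / 1.125 = 1.1912


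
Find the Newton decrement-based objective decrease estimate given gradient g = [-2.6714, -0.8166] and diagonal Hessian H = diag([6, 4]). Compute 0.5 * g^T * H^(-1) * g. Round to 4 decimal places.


Step 1: H is diagonal, so H^(-1) * g = [-0.4452, -0.2042].
Step 2: g^T H^(-1) g = sum_i g_i^2 / H_ii
  = (-2.6714)^2/6 + (-0.8166)^2/4
  = 1.1894 + 0.1667 = 1.3561
Step 3: Objective decrease = 0.5 * g^T H^(-1) g = 0.6781


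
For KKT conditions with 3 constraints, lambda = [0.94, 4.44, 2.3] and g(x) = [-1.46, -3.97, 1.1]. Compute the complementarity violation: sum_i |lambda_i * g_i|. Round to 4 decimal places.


KKT complementary slackness check:
lambda_1 * g_1 = 0.94 * -1.46 = -1.3724
lambda_2 * g_2 = 4.44 * -3.97 = -17.6268
lambda_3 * g_3 = 2.3 * 1.1 = 2.53
Total violation = 1.3724 + 17.6268 + 2.53 = 21.5292


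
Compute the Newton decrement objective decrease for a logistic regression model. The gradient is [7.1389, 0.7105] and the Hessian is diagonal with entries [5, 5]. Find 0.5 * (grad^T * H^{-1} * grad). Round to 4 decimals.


Step 1: H is diagonal, so H^(-1) * g = [1.4278, 0.1421].
Step 2: g^T H^(-1) g = sum_i g_i^2 / H_ii
  = (7.1389)^2/5 + (0.7105)^2/5
  = 10.1928 + 0.101 = 10.2937
Step 3: Objective decrease = 0.5 * g^T H^(-1) g = 5.1469


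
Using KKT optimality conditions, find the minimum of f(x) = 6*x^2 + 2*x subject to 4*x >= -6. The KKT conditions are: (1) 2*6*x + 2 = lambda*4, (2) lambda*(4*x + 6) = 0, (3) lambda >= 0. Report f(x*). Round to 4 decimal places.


Step 1: Try lambda = 0 (constraint inactive).
Stationarity: 2*6*x + 2 = 0
x* = -2/(2*6) = -1/6 = -0.1667 (rounded; the exact value -1/6 is used below)
Check constraint: 4*-0.1667 = -0.6668 >= -6 -- satisfied.
Step 2: Compute optimal value.
f(x*) = 6*(-1/6)^2 + 2*(-1/6) = -0.1667


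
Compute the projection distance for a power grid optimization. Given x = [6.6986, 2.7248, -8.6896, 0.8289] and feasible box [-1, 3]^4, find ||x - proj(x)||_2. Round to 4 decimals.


Project each component onto [-1, 3].
clip(6.6986) = 3.0, clip(2.7248) = 2.7248, clip(-8.6896) = -1.0, clip(0.8289) = 0.8289
Projection = [3.0, 2.7248, -1.0, 0.8289]
Squared diffs: [13.6796, 0.0, 59.1299, 0.0]
Distance = sqrt(72.8095) = 8.5329


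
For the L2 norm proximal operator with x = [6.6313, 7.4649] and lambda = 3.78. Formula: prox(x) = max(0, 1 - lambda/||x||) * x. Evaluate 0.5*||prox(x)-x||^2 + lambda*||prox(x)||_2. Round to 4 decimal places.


Step 1: Compute ||x||.
||x|| = 9.9849
Step 2: Compute scaling factor.
scale = max(0, 1 - 3.78/9.9849) = 0.6214
Step 3: prox(x) = [4.1209, 4.6389]
||prox(x)|| = 6.2049
Step 4: Proximal objective.
0.5*||prox-x||^2 = 7.1442
lambda*||prox|| = 23.4545
Total = 30.5988


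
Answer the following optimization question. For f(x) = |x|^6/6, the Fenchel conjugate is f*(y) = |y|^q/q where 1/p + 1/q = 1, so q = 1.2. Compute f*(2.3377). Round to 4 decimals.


The conjugate exponent q satisfies 1/p + 1/q = 1.
p = 6, so q = 6/(6 - 1) = 1.2
|y|^q = 2.3377^1.2 = 2.7704
f*(2.3377) = 2.7704 / 1.2 = 2.3087


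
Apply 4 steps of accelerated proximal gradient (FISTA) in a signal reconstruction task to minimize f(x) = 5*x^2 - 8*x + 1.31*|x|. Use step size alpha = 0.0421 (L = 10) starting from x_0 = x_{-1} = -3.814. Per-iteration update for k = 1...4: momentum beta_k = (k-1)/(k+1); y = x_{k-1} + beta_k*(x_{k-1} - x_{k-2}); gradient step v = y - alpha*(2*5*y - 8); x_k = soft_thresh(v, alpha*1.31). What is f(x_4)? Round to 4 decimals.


FISTA on f(x) = 5*x^2 - 8*x + 1.31*|x|
L = 10, alpha = 0.0421
Iteration 1: beta = 0.0, y = -3.814 + 0.0*(-3.814 + 3.814) = -3.814
  grad(y) = -46.14, v = y - alpha*grad = -1.8715
  prox(v) = soft_thresh(-1.8715, 0.0552) = -1.8164
Iteration 2: beta = 0.3333, y = -1.8164 + 0.3333*(-1.8164 + 3.814) = -1.1505
  grad(y) = -19.5047, v = y - alpha*grad = -0.3293
  prox(v) = soft_thresh(-0.3293, 0.0552) = -0.2742
Iteration 3: beta = 0.5, y = -0.2742 + 0.5*(-0.2742 + 1.8164) = 0.4969
  grad(y) = -3.0308, v = y - alpha*grad = 0.6245
  prox(v) = soft_thresh(0.6245, 0.0552) = 0.5694
Iteration 4: beta = 0.6, y = 0.5694 + 0.6*(0.5694 + 0.2742) = 1.0755
  grad(y) = 2.7549, v = y - alpha*grad = 0.9595
  prox(v) = soft_thresh(0.9595, 0.0552) = 0.9044
f(x_4) = 5*0.9044^2 - 8*0.9044 + 1.31*|0.9044| = -1.9608


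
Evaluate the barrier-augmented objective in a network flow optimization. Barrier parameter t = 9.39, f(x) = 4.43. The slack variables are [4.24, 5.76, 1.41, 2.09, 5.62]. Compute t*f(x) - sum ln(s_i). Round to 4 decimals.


Step 1: Compute log-barrier.
ln values: [1.4446, 1.7509, 0.3436, 0.7372, 1.7263]
phi = -(1.4446 + 1.7509 + 0.3436 + 0.7372 + 1.7263) = -6.0026
Step 2: Compute augmented objective.
t*f(x) = 9.39*4.43 = 41.5977
Total = 41.5977 - 6.0026 = 35.5951


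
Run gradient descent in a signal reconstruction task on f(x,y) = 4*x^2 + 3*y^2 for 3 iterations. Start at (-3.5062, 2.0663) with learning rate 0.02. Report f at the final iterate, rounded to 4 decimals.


Gradient descent on f(x,y) = 4*x^2 + 3*y^2.
Starting point: (-3.5062, 2.0663), alpha = 0.02
Step 1: grad_x = 2*4*-3.5062 = -28.0496, grad_y = 2*3*2.0663 = 12.3978
  x_1 = -3.5062 - 0.02*-28.0496 = -2.9452
  y_1 = 2.0663 - 0.02*12.3978 = 1.8183
Step 2: grad_x = 2*4*-2.9452 = -23.5617, grad_y = 2*3*1.8183 = 10.9101
  x_2 = -2.9452 - 0.02*-23.5617 = -2.474
  y_2 = 1.8183 - 0.02*10.9101 = 1.6001
Step 3: grad_x = 2*4*-2.474 = -19.7918, grad_y = 2*3*1.6001 = 9.6009
  x_3 = -2.474 - 0.02*-19.7918 = -2.0781
  y_3 = 1.6001 - 0.02*9.6009 = 1.4081
f(-2.0781, 1.4081) = 4*(-2.0781)^2 + 3*1.4081^2 = 23.2231


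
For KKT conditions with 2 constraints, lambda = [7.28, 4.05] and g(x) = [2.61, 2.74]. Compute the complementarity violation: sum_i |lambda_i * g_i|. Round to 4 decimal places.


KKT complementary slackness check:
lambda_1 * g_1 = 7.28 * 2.61 = 19.0008
lambda_2 * g_2 = 4.05 * 2.74 = 11.097
Total violation = 19.0008 + 11.097 = 30.0978


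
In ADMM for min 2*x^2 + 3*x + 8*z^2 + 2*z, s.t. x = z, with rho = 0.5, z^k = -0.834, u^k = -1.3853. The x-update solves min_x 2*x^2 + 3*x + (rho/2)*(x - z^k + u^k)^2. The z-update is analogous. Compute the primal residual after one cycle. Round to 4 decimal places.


ADMM iteration with rho = 0.5, z^k = -0.834, u^k = -1.3853
Step 1: x-update.
Minimize 2*x^2 + 3*x + (0.5/2)*(x + 0.834 - 1.3853)^2
FOC: (2*2 + 0.5)*x = -3 + 0.5*(-0.834 + 1.3853)
x^{k+1} = -0.6054
Step 2: z-update.
Minimize 8*z^2 + 2*z + (0.5/2)*(-0.6054 - z - 1.3853)^2
FOC: (2*8 + 0.5)*z = -2 + 0.5*(-0.6054 - 1.3853)
z^{k+1} = -0.1815
Step 3: u-update.
u^{k+1} = -1.3853 - 0.6054 + 0.1815 = -1.8092
Step 4: Primal residual = |-0.6054 + 0.1815| = 0.4239


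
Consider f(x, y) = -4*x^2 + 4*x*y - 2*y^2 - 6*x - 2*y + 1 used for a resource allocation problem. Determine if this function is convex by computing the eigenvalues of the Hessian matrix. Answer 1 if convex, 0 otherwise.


The Hessian of f(x,y) = -4*x^2 + 4*x*y - 2*y^2 - 6*x - 2*y + 1 is:
H = [[-8, 4], [4, -4]]
Trace = -8 - 4 = -12
Determinant = -8*-4 - (4)^2 = 16
Discriminant = (-12)^2 - 4*16 = 80.0
Eigenvalues: lambda_1 = -10.4721, lambda_2 = -1.5279
The function is not convex.

0


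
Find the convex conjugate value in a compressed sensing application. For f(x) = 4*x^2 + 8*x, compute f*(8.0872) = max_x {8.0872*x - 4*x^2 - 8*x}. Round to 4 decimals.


f*(y) = sup_x {y*x - a*x^2 - b*x} = sup_x {(y-b)*x - a*x^2}
FOC: (y - b) - 2a*x = 0 => x* = (y - b)/(2a)
x* = (8.0872 - 8)/(2*4) = 0.0109
f*(8.0872) = (y-b)^2/(4a) = (8.0872 - 8)^2/(4*4)
= 0.0076/16 = 0.0005


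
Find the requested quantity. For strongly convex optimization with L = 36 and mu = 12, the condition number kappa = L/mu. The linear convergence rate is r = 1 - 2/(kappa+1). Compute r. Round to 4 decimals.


Step 1: Compute the condition number.
kappa = L/mu = 36/12 = 3.0
Step 2: Compute the convergence rate.
r = 1 - 2/(kappa + 1) = 1 - 2*mu/(L + mu) = (L - mu)/(L + mu) = 24/48 = 0.5


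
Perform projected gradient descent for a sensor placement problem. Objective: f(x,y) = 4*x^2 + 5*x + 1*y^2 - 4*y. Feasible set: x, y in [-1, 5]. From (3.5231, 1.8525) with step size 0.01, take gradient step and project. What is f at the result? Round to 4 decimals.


Step 1: Compute gradient at (3.5231, 1.8525).
grad_x = 2*4*3.5231 + 5 = 33.1848
grad_y = 2*1*1.8525 - 4 = -0.295
Step 2: Gradient step.
x_raw = 3.5231 - 0.01*33.1848 = 3.1913
y_raw = 1.8525 - 0.01*-0.295 = 1.8555
Step 3: Project onto [-1, 5].
x_proj = clip(3.1913) = 3.1913
y_proj = clip(1.8555) = 1.8555
Step 4: Evaluate f.
f(3.1913, 1.8555) = 52.7135


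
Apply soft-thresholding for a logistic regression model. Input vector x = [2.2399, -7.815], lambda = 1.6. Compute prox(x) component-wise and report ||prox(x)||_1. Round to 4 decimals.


Soft-thresholding with lambda = 1.6:
prox(2.2399) = sign(2.2399)*max(|2.2399| - 1.6, 0) = 0.6399
prox(-7.815) = sign(-7.815)*max(|-7.815| - 1.6, 0) = -6.215
prox(x) = [0.6399, -6.215]
||prox(x)||_1 = 0.6399 + 6.215 = 6.8549


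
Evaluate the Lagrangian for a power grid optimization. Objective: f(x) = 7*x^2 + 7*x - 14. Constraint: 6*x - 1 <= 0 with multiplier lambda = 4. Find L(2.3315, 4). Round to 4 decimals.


Step 1: Evaluate f(x).
f(2.3315) = 7*2.3315^2 + 7*2.3315 - 14 = 40.3717
Step 2: Evaluate g(x).
g(2.3315) = 6*2.3315 - 1 = 12.989
Step 3: Compute Lagrangian.
L = 40.3717 + 4*12.989 = 92.3277


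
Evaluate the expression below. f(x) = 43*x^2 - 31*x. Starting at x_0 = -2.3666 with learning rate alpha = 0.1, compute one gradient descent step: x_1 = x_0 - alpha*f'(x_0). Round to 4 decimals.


We compute the gradient at x_0 and apply the update.
f'(x) = 86*x - 31
f'(-2.3666) = 86*-2.3666 - 31 = -234.5276
x_1 = -2.3666 - 0.1*-234.5276 = 21.0862


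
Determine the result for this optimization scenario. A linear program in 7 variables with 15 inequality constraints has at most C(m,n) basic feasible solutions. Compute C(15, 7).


Each vertex corresponds to some choice of n active constraints out of m, so the number of vertices is at most C(m, n) = m! / (n!(m-n)!).
m = 15, n = 7
Numerator: 15 * 14 * 13 * 12 * 11 * 10 * 9
Denominator: 7! = 5040
C(15, 7) = 6435


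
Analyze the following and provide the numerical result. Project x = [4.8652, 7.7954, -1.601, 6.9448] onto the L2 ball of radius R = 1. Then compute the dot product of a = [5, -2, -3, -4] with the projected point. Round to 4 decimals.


Step 1: Compute ||x|| (intermediates to 6 decimals).
||x|| = sqrt(4.8652^2 + 7.7954^2 + (-1.601)^2 + 6.9448^2) = 11.628924
Step 2: Project.
Since ||x|| > R, scale = R/||x|| = 1/11.628924 = 0.085992, proj(x) = scale * x
proj(x) = [0.418368, 0.670342, -0.137673, 0.597197]
Step 3: Dot product.
a^T * proj(x) = 5*0.418368 - 2*0.670342 - 3*(-0.137673) - 4*0.597197 = -1.2246


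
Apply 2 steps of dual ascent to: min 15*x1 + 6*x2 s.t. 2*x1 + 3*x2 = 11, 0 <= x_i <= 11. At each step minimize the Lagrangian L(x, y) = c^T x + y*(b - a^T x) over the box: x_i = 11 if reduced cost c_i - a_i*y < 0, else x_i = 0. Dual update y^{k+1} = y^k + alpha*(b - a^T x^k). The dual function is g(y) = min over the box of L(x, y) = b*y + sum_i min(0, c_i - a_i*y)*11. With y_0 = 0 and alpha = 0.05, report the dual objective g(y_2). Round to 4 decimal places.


Dual ascent for LP: min 15*x1 + 6*x2, 2*x1 + 3*x2 = 11, 0 <= x_i <= 11
Step 1: y^k = 0.0, reduced costs: (15.0, 6.0)
  x^k = (0.0, 0.0), subgradient = b - a^T x = 11.0
  y^{k+1} = 0.0 + 0.05*11.0 = 0.55
Step 2: y^k = 0.55, reduced costs: (13.9, 4.35)
  x^k = (0.0, 0.0), subgradient = b - a^T x = 11.0
  y^{k+1} = 0.55 + 0.05*11.0 = 1.1
Dual objective at y_2 = 1.1: reduced costs (12.8, 2.7), box minimizer x = (0.0, 0.0)
g(y_2) = b*y + (c1 - a1*y)*x1 + (c2 - a2*y)*x2 = 11*1.1 + 12.8*0.0 + 2.7*0.0 = 12.1 + 0.0 + 0.0 = 12.1


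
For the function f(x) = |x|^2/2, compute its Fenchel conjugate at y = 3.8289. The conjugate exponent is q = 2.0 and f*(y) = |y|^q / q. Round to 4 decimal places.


The conjugate exponent q satisfies 1/p + 1/q = 1.
p = 2, so q = 2/(2 - 1) = 2.0
|y|^q = 3.8289^2.0 = 14.6605
f*(3.8289) = 14.6605 / 2.0 = 7.3302


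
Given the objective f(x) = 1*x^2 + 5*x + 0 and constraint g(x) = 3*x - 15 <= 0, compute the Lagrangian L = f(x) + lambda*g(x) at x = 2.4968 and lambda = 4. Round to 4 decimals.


Step 1: Evaluate f(x).
f(2.4968) = 1*2.4968^2 + 5*2.4968 + 0 = 18.718
Step 2: Evaluate g(x).
g(2.4968) = 3*2.4968 - 15 = -7.5096
Step 3: Compute Lagrangian.
L = 18.718 + 4*-7.5096 = -11.3204


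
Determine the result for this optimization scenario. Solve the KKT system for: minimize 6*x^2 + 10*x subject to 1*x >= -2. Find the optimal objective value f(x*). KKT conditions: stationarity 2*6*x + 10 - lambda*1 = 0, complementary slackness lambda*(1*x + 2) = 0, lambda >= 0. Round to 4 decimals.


Step 1: Try lambda = 0 (constraint inactive).
Stationarity: 2*6*x + 10 = 0
x* = -10/(2*6) = -5/6 = -0.8333 (rounded; the exact value -5/6 is used below)
Check constraint: 1*-0.8333 = -0.8333 >= -2 -- satisfied.
Step 2: Compute optimal value.
f(x*) = 6*(-5/6)^2 + 10*(-5/6) = -4.1667


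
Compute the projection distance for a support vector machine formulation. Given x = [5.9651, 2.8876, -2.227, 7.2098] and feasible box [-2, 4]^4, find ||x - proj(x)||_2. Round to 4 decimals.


Project each component onto [-2, 4].
clip(5.9651) = 4.0, clip(2.8876) = 2.8876, clip(-2.227) = -2.0, clip(7.2098) = 4.0
Projection = [4.0, 2.8876, -2.0, 4.0]
Squared diffs: [3.8616, 0.0, 0.0515, 10.3028]
Distance = sqrt(14.2159) = 3.7704


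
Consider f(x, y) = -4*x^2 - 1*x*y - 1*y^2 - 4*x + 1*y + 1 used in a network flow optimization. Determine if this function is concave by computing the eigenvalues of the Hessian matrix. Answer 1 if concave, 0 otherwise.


The Hessian of f(x,y) = -4*x^2 - 1*x*y - 1*y^2 - 4*x + 1*y + 1 is:
H = [[-8, -1], [-1, -2]]
Trace = -8 - 2 = -10
Determinant = -8*-2 - (-1)^2 = 15
Discriminant = (-10)^2 - 4*15 = 40.0
Eigenvalues: lambda_1 = -8.1623, lambda_2 = -1.8377
The function is concave.

1


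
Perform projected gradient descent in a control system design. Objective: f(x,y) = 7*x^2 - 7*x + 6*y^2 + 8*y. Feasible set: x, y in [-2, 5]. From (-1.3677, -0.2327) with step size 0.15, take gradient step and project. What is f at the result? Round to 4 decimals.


Step 1: Compute gradient at (-1.3677, -0.2327).
grad_x = 2*7*-1.3677 - 7 = -26.1478
grad_y = 2*6*-0.2327 + 8 = 5.2076
Step 2: Gradient step.
x_raw = -1.3677 - 0.15*-26.1478 = 2.5545
y_raw = -0.2327 - 0.15*5.2076 = -1.0138
Step 3: Project onto [-2, 5].
x_proj = clip(2.5545) = 2.5545
y_proj = clip(-1.0138) = -1.0138
Step 4: Evaluate f.
f(2.5545, -1.0138) = 25.8524


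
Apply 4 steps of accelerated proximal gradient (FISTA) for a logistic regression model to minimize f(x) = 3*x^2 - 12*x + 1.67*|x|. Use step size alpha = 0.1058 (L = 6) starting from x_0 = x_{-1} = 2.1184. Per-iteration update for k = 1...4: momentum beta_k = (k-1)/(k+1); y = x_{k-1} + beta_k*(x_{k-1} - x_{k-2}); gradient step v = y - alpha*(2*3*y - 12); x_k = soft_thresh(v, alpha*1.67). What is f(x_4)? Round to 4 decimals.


FISTA on f(x) = 3*x^2 - 12*x + 1.67*|x|
L = 6, alpha = 0.1058
Iteration 1: beta = 0.0, y = 2.1184 + 0.0*(2.1184 - 2.1184) = 2.1184
  grad(y) = 0.7104, v = y - alpha*grad = 2.0432
  prox(v) = soft_thresh(2.0432, 0.1767) = 1.8666
Iteration 2: beta = 0.3333, y = 1.8666 + 0.3333*(1.8666 - 2.1184) = 1.7826
  grad(y) = -1.3044, v = y - alpha*grad = 1.9206
  prox(v) = soft_thresh(1.9206, 0.1767) = 1.7439
Iteration 3: beta = 0.5, y = 1.7439 + 0.5*(1.7439 - 1.8666) = 1.6826
  grad(y) = -1.9044, v = y - alpha*grad = 1.8841
  prox(v) = soft_thresh(1.8841, 0.1767) = 1.7074
Iteration 4: beta = 0.6, y = 1.7074 + 0.6*(1.7074 - 1.7439) = 1.6855
  grad(y) = -1.8871, v = y - alpha*grad = 1.8851
  prox(v) = soft_thresh(1.8851, 0.1767) = 1.7085
f(x_4) = 3*1.7085^2 - 12*1.7085 + 1.67*|1.7085| = -8.8919


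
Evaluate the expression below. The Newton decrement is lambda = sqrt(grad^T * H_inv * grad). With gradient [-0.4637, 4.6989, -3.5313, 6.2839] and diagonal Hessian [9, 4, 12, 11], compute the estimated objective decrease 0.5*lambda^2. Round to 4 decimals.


Step 1: H is diagonal, so H^(-1) * g = [-0.0515, 1.1747, -0.2943, 0.5713].
Step 2: g^T H^(-1) g = sum_i g_i^2 / H_ii
  = (-0.4637)^2/9 + (4.6989)^2/4 + (-3.5313)^2/12 + (6.2839)^2/11
  = 0.0239 + 5.5199 + 1.0392 + 3.5898 = 10.1727
Step 3: Objective decrease = 0.5 * g^T H^(-1) g = 5.0864


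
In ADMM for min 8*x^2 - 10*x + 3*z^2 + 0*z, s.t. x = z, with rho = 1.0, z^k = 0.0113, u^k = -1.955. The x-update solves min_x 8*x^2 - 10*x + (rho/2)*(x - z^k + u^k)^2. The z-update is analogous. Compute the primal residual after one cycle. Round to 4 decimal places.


ADMM iteration with rho = 1.0, z^k = 0.0113, u^k = -1.955
Step 1: x-update.
Minimize 8*x^2 - 10*x + (1.0/2)*(x - 0.0113 - 1.955)^2
FOC: (2*8 + 1.0)*x = 10 + 1.0*(0.0113 + 1.955)
x^{k+1} = 0.7039
Step 2: z-update.
Minimize 3*z^2 + 0*z + (1.0/2)*(0.7039 - z - 1.955)^2
FOC: (2*3 + 1.0)*z = 0 + 1.0*(0.7039 - 1.955)
z^{k+1} = -0.1787
Step 3: u-update.
u^{k+1} = -1.955 + 0.7039 + 0.1787 = -1.0724
Step 4: Primal residual = |0.7039 + 0.1787| = 0.8826


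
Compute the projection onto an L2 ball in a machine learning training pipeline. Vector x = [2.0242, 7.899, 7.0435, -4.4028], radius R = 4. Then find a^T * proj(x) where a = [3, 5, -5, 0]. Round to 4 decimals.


Step 1: Compute ||x|| (intermediates to 6 decimals).
||x|| = sqrt(2.0242^2 + 7.899^2 + 7.0435^2 + (-4.4028)^2) = 11.639894
Step 2: Project.
Since ||x|| > R, scale = R/||x|| = 4/11.639894 = 0.343646, proj(x) = scale * x
proj(x) = [0.695608, 2.71446, 2.420471, -1.513005]
Step 3: Dot product.
a^T * proj(x) = 3*0.695608 + 5*2.71446 - 5*2.420471 + 0*(-1.513005) = 3.5568


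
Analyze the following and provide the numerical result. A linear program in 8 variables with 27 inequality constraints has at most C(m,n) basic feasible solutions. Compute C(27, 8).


Each vertex corresponds to some choice of n active constraints out of m, so the number of vertices is at most C(m, n) = m! / (n!(m-n)!).
m = 27, n = 8
Numerator: 27 * 26 * 25 * 24 * 23 * 22 * 21 * 20
Denominator: 8! = 40320
C(27, 8) = 2220075


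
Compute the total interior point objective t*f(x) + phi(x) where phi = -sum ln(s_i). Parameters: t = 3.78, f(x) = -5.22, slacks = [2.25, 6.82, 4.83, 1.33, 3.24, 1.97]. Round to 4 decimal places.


Step 1: Compute log-barrier.
ln values: [0.8109, 1.9199, 1.5748, 0.2852, 1.1756, 0.678]
phi = -(0.8109 + 1.9199 + 1.5748 + 0.2852 + 1.1756 + 0.678) = -6.4444
Step 2: Compute augmented objective.
t*f(x) = 3.78*-5.22 = -19.7316
Total = -19.7316 - 6.4444 = -26.176


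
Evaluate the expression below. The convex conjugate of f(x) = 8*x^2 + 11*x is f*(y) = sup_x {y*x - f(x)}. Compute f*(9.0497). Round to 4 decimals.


f*(y) = sup_x {y*x - a*x^2 - b*x} = sup_x {(y-b)*x - a*x^2}
FOC: (y - b) - 2a*x = 0 => x* = (y - b)/(2a)
x* = (9.0497 - 11)/(2*8) = -0.1219
f*(9.0497) = (y-b)^2/(4a) = (9.0497 - 11)^2/(4*8)
= 3.8037/32 = 0.1189


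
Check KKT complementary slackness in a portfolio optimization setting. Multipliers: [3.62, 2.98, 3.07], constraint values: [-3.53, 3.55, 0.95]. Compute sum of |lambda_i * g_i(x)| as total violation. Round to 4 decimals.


KKT complementary slackness check:
lambda_1 * g_1 = 3.62 * -3.53 = -12.7786
lambda_2 * g_2 = 2.98 * 3.55 = 10.579
lambda_3 * g_3 = 3.07 * 0.95 = 2.9165
Total violation = 12.7786 + 10.579 + 2.9165 = 26.2741


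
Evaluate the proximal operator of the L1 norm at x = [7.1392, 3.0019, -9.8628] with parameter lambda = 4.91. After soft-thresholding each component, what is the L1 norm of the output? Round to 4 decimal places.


Soft-thresholding with lambda = 4.91:
prox(7.1392) = sign(7.1392)*max(|7.1392| - 4.91, 0) = 2.2292
prox(3.0019) = sign(3.0019)*max(|3.0019| - 4.91, 0) = 0.0
prox(-9.8628) = sign(-9.8628)*max(|-9.8628| - 4.91, 0) = -4.9528
prox(x) = [2.2292, 0.0, -4.9528]
||prox(x)||_1 = 2.2292 + 0.0 + 4.9528 = 7.182


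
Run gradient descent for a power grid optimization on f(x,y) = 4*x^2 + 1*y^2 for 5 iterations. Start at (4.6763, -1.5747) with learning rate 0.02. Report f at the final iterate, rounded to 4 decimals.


Gradient descent on f(x,y) = 4*x^2 + 1*y^2.
Starting point: (4.6763, -1.5747), alpha = 0.02
Step 1: grad_x = 2*4*4.6763 = 37.4104, grad_y = 2*1*-1.5747 = -3.1494
  x_1 = 4.6763 - 0.02*37.4104 = 3.9281
  y_1 = -1.5747 - 0.02*-3.1494 = -1.5117
Step 2: grad_x = 2*4*3.9281 = 31.4247, grad_y = 2*1*-1.5117 = -3.0234
  x_2 = 3.9281 - 0.02*31.4247 = 3.2996
  y_2 = -1.5117 - 0.02*-3.0234 = -1.4512
Step 3: grad_x = 2*4*3.2996 = 26.3968, grad_y = 2*1*-1.4512 = -2.9025
  x_3 = 3.2996 - 0.02*26.3968 = 2.7717
  y_3 = -1.4512 - 0.02*-2.9025 = -1.3932
Step 4: grad_x = 2*4*2.7717 = 22.1733, grad_y = 2*1*-1.3932 = -2.7864
  x_4 = 2.7717 - 0.02*22.1733 = 2.3282
  y_4 = -1.3932 - 0.02*-2.7864 = -1.3375
Step 5: grad_x = 2*4*2.3282 = 18.6256, grad_y = 2*1*-1.3375 = -2.6749
  x_5 = 2.3282 - 0.02*18.6256 = 1.9557
  y_5 = -1.3375 - 0.02*-2.6749 = -1.284
f(1.9557, -1.284) = 4*1.9557^2 + 1*(-1.284)^2 = 16.9474


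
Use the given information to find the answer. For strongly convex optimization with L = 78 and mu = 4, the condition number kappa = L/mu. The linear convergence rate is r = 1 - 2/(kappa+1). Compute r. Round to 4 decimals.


Step 1: Compute the condition number.
kappa = L/mu = 78/4 = 19.5
Step 2: Compute the convergence rate.
r = 1 - 2/(kappa + 1) = 1 - 2*mu/(L + mu) = (L - mu)/(L + mu) = 74/82 = 0.9024


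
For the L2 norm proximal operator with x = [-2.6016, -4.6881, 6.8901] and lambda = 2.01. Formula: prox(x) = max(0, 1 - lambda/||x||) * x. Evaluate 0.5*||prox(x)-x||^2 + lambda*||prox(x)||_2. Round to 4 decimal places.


Step 1: Compute ||x||.
||x|| = 8.7304
Step 2: Compute scaling factor.
scale = max(0, 1 - 2.01/8.7304) = 0.7698
Step 3: prox(x) = [-2.0026, -3.6088, 5.3038]
||prox(x)|| = 6.7204
Step 4: Proximal objective.
0.5*||prox-x||^2 = 2.0201
lambda*||prox|| = 13.508
Total = 15.5281


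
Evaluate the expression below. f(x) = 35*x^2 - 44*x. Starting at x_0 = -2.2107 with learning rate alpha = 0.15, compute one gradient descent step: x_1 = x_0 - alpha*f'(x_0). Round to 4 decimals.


We compute the gradient at x_0 and apply the update.
f'(x) = 70*x - 44
f'(-2.2107) = 70*-2.2107 - 44 = -198.749
x_1 = -2.2107 - 0.15*-198.749 = 27.6017


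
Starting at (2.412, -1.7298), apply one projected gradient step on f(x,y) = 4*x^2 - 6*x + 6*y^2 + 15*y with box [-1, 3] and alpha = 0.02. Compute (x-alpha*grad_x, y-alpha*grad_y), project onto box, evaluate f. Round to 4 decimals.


Step 1: Compute gradient at (2.412, -1.7298).
grad_x = 2*4*2.412 - 6 = 13.296
grad_y = 2*6*-1.7298 + 15 = -5.7576
Step 2: Gradient step.
x_raw = 2.412 - 0.02*13.296 = 2.1461
y_raw = -1.7298 - 0.02*-5.7576 = -1.6146
Step 3: Project onto [-1, 3].
x_proj = clip(2.1461) = 2.1461
y_proj = clip(-1.6146) = -1.0
Step 4: Evaluate f.
f(2.1461, -1.0) = -3.4538


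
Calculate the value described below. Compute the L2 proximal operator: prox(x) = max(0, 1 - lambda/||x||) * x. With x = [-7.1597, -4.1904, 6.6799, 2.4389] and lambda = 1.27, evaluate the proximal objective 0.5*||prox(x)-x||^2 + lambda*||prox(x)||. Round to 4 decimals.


Step 1: Compute ||x||.
||x|| = 10.9266
Step 2: Compute scaling factor.
scale = max(0, 1 - 1.27/10.9266) = 0.8838
Step 3: prox(x) = [-6.3275, -3.7033, 5.9035, 2.1554]
||prox(x)|| = 9.6566
Step 4: Proximal objective.
0.5*||prox-x||^2 = 0.8065
lambda*||prox|| = 12.2639
Total = 13.0703


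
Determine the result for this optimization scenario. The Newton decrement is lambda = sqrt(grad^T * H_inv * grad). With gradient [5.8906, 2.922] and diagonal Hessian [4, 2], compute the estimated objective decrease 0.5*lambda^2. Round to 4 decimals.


Step 1: H is diagonal, so H^(-1) * g = [1.4727, 1.461].
Step 2: g^T H^(-1) g = sum_i g_i^2 / H_ii
  = (5.8906)^2/4 + (2.922)^2/2
  = 8.6748 + 4.269 = 12.9438
Step 3: Objective decrease = 0.5 * g^T H^(-1) g = 6.4719


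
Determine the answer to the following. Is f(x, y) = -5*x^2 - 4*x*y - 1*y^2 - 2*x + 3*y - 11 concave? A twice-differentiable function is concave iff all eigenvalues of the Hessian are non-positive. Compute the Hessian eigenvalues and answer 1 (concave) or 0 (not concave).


The Hessian of f(x,y) = -5*x^2 - 4*x*y - 1*y^2 - 2*x + 3*y - 11 is:
H = [[-10, -4], [-4, -2]]
Trace = -10 - 2 = -12
Determinant = -10*-2 - (-4)^2 = 4
Discriminant = (-12)^2 - 4*4 = 128.0
Eigenvalues: lambda_1 = -11.6569, lambda_2 = -0.3431
The function is concave.

1


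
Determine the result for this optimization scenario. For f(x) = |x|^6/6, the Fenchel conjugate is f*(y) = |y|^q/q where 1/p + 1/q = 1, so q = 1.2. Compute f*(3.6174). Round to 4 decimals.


The conjugate exponent q satisfies 1/p + 1/q = 1.
p = 6, so q = 6/(6 - 1) = 1.2
|y|^q = 3.6174^1.2 = 4.6782
f*(3.6174) = 4.6782 / 1.2 = 3.8985


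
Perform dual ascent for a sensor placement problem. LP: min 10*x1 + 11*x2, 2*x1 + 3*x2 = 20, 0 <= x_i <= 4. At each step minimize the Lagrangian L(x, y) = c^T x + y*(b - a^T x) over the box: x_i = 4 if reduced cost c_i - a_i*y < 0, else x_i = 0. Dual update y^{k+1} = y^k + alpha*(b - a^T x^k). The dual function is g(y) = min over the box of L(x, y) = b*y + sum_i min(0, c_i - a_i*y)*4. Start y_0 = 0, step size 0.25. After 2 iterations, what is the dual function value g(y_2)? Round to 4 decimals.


Dual ascent for LP: min 10*x1 + 11*x2, 2*x1 + 3*x2 = 20, 0 <= x_i <= 4
Step 1: y^k = 0.0, reduced costs: (10.0, 11.0)
  x^k = (0.0, 0.0), subgradient = b - a^T x = 20.0
  y^{k+1} = 0.0 + 0.25*20.0 = 5.0
Step 2: y^k = 5.0, reduced costs: (0.0, -4.0)
  x^k = (0.0, 4.0), subgradient = b - a^T x = 8.0
  y^{k+1} = 5.0 + 0.25*8.0 = 7.0
Dual objective at y_2 = 7.0: reduced costs (-4.0, -10.0), box minimizer x = (4.0, 4.0)
g(y_2) = b*y + (c1 - a1*y)*x1 + (c2 - a2*y)*x2 = 20*7.0 + (-4.0)*4.0 + (-10.0)*4.0 = 140.0 - 16.0 - 40.0 = 84.0


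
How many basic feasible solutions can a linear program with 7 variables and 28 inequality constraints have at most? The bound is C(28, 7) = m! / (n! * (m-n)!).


Each vertex corresponds to some choice of n active constraints out of m, so the number of vertices is at most C(m, n) = m! / (n!(m-n)!).
m = 28, n = 7
Numerator: 28 * 27 * 26 * 25 * 24 * 23 * 22
Denominator: 7! = 5040
C(28, 7) = 1184040


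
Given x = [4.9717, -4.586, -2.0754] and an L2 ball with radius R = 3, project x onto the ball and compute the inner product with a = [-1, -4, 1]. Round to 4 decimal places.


Step 1: Compute ||x|| (intermediates to 6 decimals).
||x|| = sqrt(4.9717^2 + (-4.586)^2 + (-2.0754)^2) = 7.075061
Step 2: Project.
Since ||x|| > R, scale = R/||x|| = 3/7.075061 = 0.424025, proj(x) = scale * x
proj(x) = [2.108125, -1.944579, -0.880021]
Step 3: Dot product.
a^T * proj(x) = -1*2.108125 - 4*(-1.944579) + 1*(-0.880021) = 4.7902


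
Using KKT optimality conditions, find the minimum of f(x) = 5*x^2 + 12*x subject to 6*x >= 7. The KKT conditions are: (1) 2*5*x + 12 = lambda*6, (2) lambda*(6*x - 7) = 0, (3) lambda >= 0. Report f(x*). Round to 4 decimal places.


Step 1: Try lambda = 0 (constraint inactive).
x_unc = -12/(2*5) = -1.2
Check: 6*-1.2 = -7.2 < 7 -- violated!
Step 2: Constraint must be active: 6*x = 7
x* = 7/6 = 1.1667 (rounded; the exact value 7/6 is used below)
lambda = (2*5*(7/6) + 12)/6 = 3.9444
Step 3: Compute optimal value.
f(x*) = 5*(7/6)^2 + 12*(7/6) = 20.8056


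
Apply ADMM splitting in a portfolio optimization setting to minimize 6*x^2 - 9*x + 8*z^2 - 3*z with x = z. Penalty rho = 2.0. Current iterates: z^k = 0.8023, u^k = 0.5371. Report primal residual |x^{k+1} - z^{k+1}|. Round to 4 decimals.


ADMM iteration with rho = 2.0, z^k = 0.8023, u^k = 0.5371
Step 1: x-update.
Minimize 6*x^2 - 9*x + (2.0/2)*(x - 0.8023 + 0.5371)^2
FOC: (2*6 + 2.0)*x = 9 + 2.0*(0.8023 - 0.5371)
x^{k+1} = 0.6807
Step 2: z-update.
Minimize 8*z^2 - 3*z + (2.0/2)*(0.6807 - z + 0.5371)^2
FOC: (2*8 + 2.0)*z = 3 + 2.0*(0.6807 + 0.5371)
z^{k+1} = 0.302
Step 3: u-update.
u^{k+1} = 0.5371 + 0.6807 - 0.302 = 0.9159
Step 4: Primal residual = |0.6807 - 0.302| = 0.3788


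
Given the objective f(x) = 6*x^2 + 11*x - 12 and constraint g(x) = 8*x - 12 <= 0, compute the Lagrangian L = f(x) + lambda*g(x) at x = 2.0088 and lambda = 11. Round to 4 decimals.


Step 1: Evaluate f(x).
f(2.0088) = 6*2.0088^2 + 11*2.0088 - 12 = 34.3085
Step 2: Evaluate g(x).
g(2.0088) = 8*2.0088 - 12 = 4.0704
Step 3: Compute Lagrangian.
L = 34.3085 + 11*4.0704 = 79.0829


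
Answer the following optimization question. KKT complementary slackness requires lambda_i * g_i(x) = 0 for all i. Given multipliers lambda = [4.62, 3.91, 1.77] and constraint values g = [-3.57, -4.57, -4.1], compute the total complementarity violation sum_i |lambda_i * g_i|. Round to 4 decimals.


KKT complementary slackness check:
lambda_1 * g_1 = 4.62 * -3.57 = -16.4934
lambda_2 * g_2 = 3.91 * -4.57 = -17.8687
lambda_3 * g_3 = 1.77 * -4.1 = -7.257
Total violation = 16.4934 + 17.8687 + 7.257 = 41.6191


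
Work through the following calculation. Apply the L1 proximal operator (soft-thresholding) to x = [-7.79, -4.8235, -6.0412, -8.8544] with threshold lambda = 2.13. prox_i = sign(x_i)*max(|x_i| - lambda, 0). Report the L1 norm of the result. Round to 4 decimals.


Soft-thresholding with lambda = 2.13:
prox(-7.79) = sign(-7.79)*max(|-7.79| - 2.13, 0) = -5.66
prox(-4.8235) = sign(-4.8235)*max(|-4.8235| - 2.13, 0) = -2.6935
prox(-6.0412) = sign(-6.0412)*max(|-6.0412| - 2.13, 0) = -3.9112
prox(-8.8544) = sign(-8.8544)*max(|-8.8544| - 2.13, 0) = -6.7244
prox(x) = [-5.66, -2.6935, -3.9112, -6.7244]
||prox(x)||_1 = 5.66 + 2.6935 + 3.9112 + 6.7244 = 18.9891


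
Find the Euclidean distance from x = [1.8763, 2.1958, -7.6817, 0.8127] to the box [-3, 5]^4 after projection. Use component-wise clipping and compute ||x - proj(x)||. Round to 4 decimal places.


Project each component onto [-3, 5].
clip(1.8763) = 1.8763, clip(2.1958) = 2.1958, clip(-7.6817) = -3.0, clip(0.8127) = 0.8127
Projection = [1.8763, 2.1958, -3.0, 0.8127]
Squared diffs: [0.0, 0.0, 21.9183, 0.0]
Distance = sqrt(21.9183) = 4.6817


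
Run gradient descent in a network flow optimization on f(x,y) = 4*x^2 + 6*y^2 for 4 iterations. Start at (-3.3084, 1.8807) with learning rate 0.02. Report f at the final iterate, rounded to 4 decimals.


Gradient descent on f(x,y) = 4*x^2 + 6*y^2.
Starting point: (-3.3084, 1.8807), alpha = 0.02
Step 1: grad_x = 2*4*-3.3084 = -26.4672, grad_y = 2*6*1.8807 = 22.5684
  x_1 = -3.3084 - 0.02*-26.4672 = -2.7791
  y_1 = 1.8807 - 0.02*22.5684 = 1.4293
Step 2: grad_x = 2*4*-2.7791 = -22.2324, grad_y = 2*6*1.4293 = 17.152
  x_2 = -2.7791 - 0.02*-22.2324 = -2.3344
  y_2 = 1.4293 - 0.02*17.152 = 1.0863
Step 3: grad_x = 2*4*-2.3344 = -18.6753, grad_y = 2*6*1.0863 = 13.0355
  x_3 = -2.3344 - 0.02*-18.6753 = -1.9609
  y_3 = 1.0863 - 0.02*13.0355 = 0.8256
Step 4: grad_x = 2*4*-1.9609 = -15.6872, grad_y = 2*6*0.8256 = 9.907
  x_4 = -1.9609 - 0.02*-15.6872 = -1.6472
  y_4 = 0.8256 - 0.02*9.907 = 0.6274
f(-1.6472, 0.6274) = 4*(-1.6472)^2 + 6*0.6274^2 = 13.2146


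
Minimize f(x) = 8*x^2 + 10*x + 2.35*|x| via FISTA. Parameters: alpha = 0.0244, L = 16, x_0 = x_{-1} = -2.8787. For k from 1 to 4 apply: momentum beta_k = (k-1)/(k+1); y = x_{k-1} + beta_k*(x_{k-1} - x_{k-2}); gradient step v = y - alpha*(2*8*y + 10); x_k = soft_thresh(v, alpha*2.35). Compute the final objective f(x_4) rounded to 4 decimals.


FISTA on f(x) = 8*x^2 + 10*x + 2.35*|x|
L = 16, alpha = 0.0244
Iteration 1: beta = 0.0, y = -2.8787 + 0.0*(-2.8787 + 2.8787) = -2.8787
  grad(y) = -36.0592, v = y - alpha*grad = -1.9989
  prox(v) = soft_thresh(-1.9989, 0.0573) = -1.9415
Iteration 2: beta = 0.3333, y = -1.9415 + 0.3333*(-1.9415 + 2.8787) = -1.6291
  grad(y) = -16.0659, v = y - alpha*grad = -1.2371
  prox(v) = soft_thresh(-1.2371, 0.0573) = -1.1798
Iteration 3: beta = 0.5, y = -1.1798 + 0.5*(-1.1798 + 1.9415) = -0.7989
  grad(y) = -2.7824, v = y - alpha*grad = -0.731
  prox(v) = soft_thresh(-0.731, 0.0573) = -0.6737
Iteration 4: beta = 0.6, y = -0.6737 + 0.6*(-0.6737 + 1.1798) = -0.37
  grad(y) = 4.0799, v = y - alpha*grad = -0.4696
  prox(v) = soft_thresh(-0.4696, 0.0573) = -0.4122
f(x_4) = 8*(-0.4122)^2 + 10*(-0.4122) + 2.35*|-0.4122| = -1.7941
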